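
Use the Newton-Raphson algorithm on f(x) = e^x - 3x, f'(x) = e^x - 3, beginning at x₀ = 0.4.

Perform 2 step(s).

f(x) = e^x - 3x
f'(x) = e^x - 3
x₀ = 0.4

Newton-Raphson formula: x_{n+1} = x_n - f(x_n)/f'(x_n)

Iteration 1:
  f(0.400000) = 0.291825
  f'(0.400000) = -1.508175
  x_1 = 0.400000 - 0.291825/(-1.508175) = 0.593495
Iteration 2:
  f(0.593495) = 0.029819
  f'(0.593495) = -1.189695
  x_2 = 0.593495 - 0.029819/(-1.189695) = 0.618560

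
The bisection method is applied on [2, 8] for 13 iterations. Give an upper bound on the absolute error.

Bisection error bound: |error| ≤ (b-a)/2^n
|error| ≤ (8 - 2)/2^13 = 6/2^13
|error| ≤ 0.0007324219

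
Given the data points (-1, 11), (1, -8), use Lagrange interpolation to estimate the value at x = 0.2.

Lagrange interpolation formula:
P(x) = Σ yᵢ × Lᵢ(x)
where Lᵢ(x) = Π_{j≠i} (x - xⱼ)/(xᵢ - xⱼ)

L_0(0.2) = (0.2 - 1)/(-1 - 1) = 0.400000
L_1(0.2) = (0.2 - (-1))/(1 - (-1)) = 0.600000

P(0.2) = 11×L_0(0.2) + (-8)×L_1(0.2)
P(0.2) = -0.400000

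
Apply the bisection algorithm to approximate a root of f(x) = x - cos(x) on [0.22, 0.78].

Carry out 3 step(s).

f(x) = x - cos(x)
Initial interval: [0.22, 0.78]

Iteration 1:
  c_1 = (0.220000 + 0.780000)/2 = 0.500000
  f(c_1) = f(0.500000) = -0.377583
  f(a) × f(c) ≥ 0, new interval: [0.500000, 0.780000]
Iteration 2:
  c_2 = (0.500000 + 0.780000)/2 = 0.640000
  f(c_2) = f(0.640000) = -0.162096
  f(a) × f(c) ≥ 0, new interval: [0.640000, 0.780000]
Iteration 3:
  c_3 = (0.640000 + 0.780000)/2 = 0.710000
  f(c_3) = f(0.710000) = -0.048362
  f(a) × f(c) ≥ 0, new interval: [0.710000, 0.780000]

After 3 iteration(s), the approximation is c_3 = 0.710000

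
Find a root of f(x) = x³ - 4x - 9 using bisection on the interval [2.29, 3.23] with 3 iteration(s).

f(x) = x³ - 4x - 9
Initial interval: [2.29, 3.23]

Iteration 1:
  c_1 = (2.290000 + 3.230000)/2 = 2.760000
  f(c_1) = f(2.760000) = 0.984576
  f(a) × f(c) < 0, new interval: [2.290000, 2.760000]
Iteration 2:
  c_2 = (2.290000 + 2.760000)/2 = 2.525000
  f(c_2) = f(2.525000) = -3.001547
  f(a) × f(c) ≥ 0, new interval: [2.525000, 2.760000]
Iteration 3:
  c_3 = (2.525000 + 2.760000)/2 = 2.642500
  f(c_3) = f(2.642500) = -1.117934
  f(a) × f(c) ≥ 0, new interval: [2.642500, 2.760000]

After 3 iteration(s), the approximation is c_3 = 2.642500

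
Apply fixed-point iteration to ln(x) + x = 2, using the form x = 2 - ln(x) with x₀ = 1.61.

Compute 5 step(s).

Equation: ln(x) + x = 2
Fixed-point form: x = 2 - ln(x)
x₀ = 1.61

x_1 = g(1.610000) = 1.523766
x_2 = g(1.523766) = 1.578815
x_3 = g(1.578815) = 1.543325
x_4 = g(1.543325) = 1.566061
x_5 = g(1.566061) = 1.551437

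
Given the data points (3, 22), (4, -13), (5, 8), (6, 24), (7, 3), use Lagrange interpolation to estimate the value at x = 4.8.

Lagrange interpolation formula:
P(x) = Σ yᵢ × Lᵢ(x)
where Lᵢ(x) = Π_{j≠i} (x - xⱼ)/(xᵢ - xⱼ)

L_0(4.8) = (4.8 - 4)/(3 - 4) × (4.8 - 5)/(3 - 5) × (4.8 - 6)/(3 - 6) × (4.8 - 7)/(3 - 7) = -0.017600
L_1(4.8) = (4.8 - 3)/(4 - 3) × (4.8 - 5)/(4 - 5) × (4.8 - 6)/(4 - 6) × (4.8 - 7)/(4 - 7) = 0.158400
L_2(4.8) = (4.8 - 3)/(5 - 3) × (4.8 - 4)/(5 - 4) × (4.8 - 6)/(5 - 6) × (4.8 - 7)/(5 - 7) = 0.950400
L_3(4.8) = (4.8 - 3)/(6 - 3) × (4.8 - 4)/(6 - 4) × (4.8 - 5)/(6 - 5) × (4.8 - 7)/(6 - 7) = -0.105600
L_4(4.8) = (4.8 - 3)/(7 - 3) × (4.8 - 4)/(7 - 4) × (4.8 - 5)/(7 - 5) × (4.8 - 6)/(7 - 6) = 0.014400

P(4.8) = 22×L_0(4.8) + (-13)×L_1(4.8) + 8×L_2(4.8) + 24×L_3(4.8) + 3×L_4(4.8)
P(4.8) = 2.665600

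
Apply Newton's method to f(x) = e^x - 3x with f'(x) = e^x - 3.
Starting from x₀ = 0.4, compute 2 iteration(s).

f(x) = e^x - 3x
f'(x) = e^x - 3
x₀ = 0.4

Newton-Raphson formula: x_{n+1} = x_n - f(x_n)/f'(x_n)

Iteration 1:
  f(0.400000) = 0.291825
  f'(0.400000) = -1.508175
  x_1 = 0.400000 - 0.291825/(-1.508175) = 0.593495
Iteration 2:
  f(0.593495) = 0.029819
  f'(0.593495) = -1.189695
  x_2 = 0.593495 - 0.029819/(-1.189695) = 0.618560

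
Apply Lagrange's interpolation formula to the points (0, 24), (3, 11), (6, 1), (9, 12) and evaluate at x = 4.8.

Lagrange interpolation formula:
P(x) = Σ yᵢ × Lᵢ(x)
where Lᵢ(x) = Π_{j≠i} (x - xⱼ)/(xᵢ - xⱼ)

L_0(4.8) = (4.8 - 3)/(0 - 3) × (4.8 - 6)/(0 - 6) × (4.8 - 9)/(0 - 9) = -0.056000
L_1(4.8) = (4.8 - 0)/(3 - 0) × (4.8 - 6)/(3 - 6) × (4.8 - 9)/(3 - 9) = 0.448000
L_2(4.8) = (4.8 - 0)/(6 - 0) × (4.8 - 3)/(6 - 3) × (4.8 - 9)/(6 - 9) = 0.672000
L_3(4.8) = (4.8 - 0)/(9 - 0) × (4.8 - 3)/(9 - 3) × (4.8 - 6)/(9 - 6) = -0.064000

P(4.8) = 24×L_0(4.8) + 11×L_1(4.8) + 1×L_2(4.8) + 12×L_3(4.8)
P(4.8) = 3.488000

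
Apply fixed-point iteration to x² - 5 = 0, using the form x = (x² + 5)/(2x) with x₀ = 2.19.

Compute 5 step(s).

Equation: x² - 5 = 0
Fixed-point form: x = (x² + 5)/(2x)
x₀ = 2.19

x_1 = g(2.190000) = 2.236553
x_2 = g(2.236553) = 2.236068
x_3 = g(2.236068) = 2.236068
x_4 = g(2.236068) = 2.236068
x_5 = g(2.236068) = 2.236068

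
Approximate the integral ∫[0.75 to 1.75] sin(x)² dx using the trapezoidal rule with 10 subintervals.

f(x) = sin(x)²
a = 0.75, b = 1.75, n = 10
h = (b - a)/n = 0.100000

Trapezoidal rule: (h/2)[f(x₀) + 2f(x₁) + 2f(x₂) + ... + f(xₙ)]

x_0 = 0.7500, f(x_0) = 0.464631, coefficient = 1
x_1 = 0.8500, f(x_1) = 0.564422, coefficient = 2
x_2 = 0.9500, f(x_2) = 0.661645, coefficient = 2
x_3 = 1.0500, f(x_3) = 0.752423, coefficient = 2
x_4 = 1.1500, f(x_4) = 0.833138, coefficient = 2
x_5 = 1.2500, f(x_5) = 0.900572, coefficient = 2
x_6 = 1.3500, f(x_6) = 0.952036, coefficient = 2
x_7 = 1.4500, f(x_7) = 0.985479, coefficient = 2
x_8 = 1.5500, f(x_8) = 0.999568, coefficient = 2
x_9 = 1.6500, f(x_9) = 0.993740, coefficient = 2
x_10 = 1.7500, f(x_10) = 0.968228, coefficient = 1

I ≈ (0.100000/2) × 16.718905 = 0.835945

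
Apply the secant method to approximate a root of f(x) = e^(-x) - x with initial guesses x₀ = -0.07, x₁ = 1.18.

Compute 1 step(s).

f(x) = e^(-x) - x
x₀ = -0.07, x₁ = 1.18

Secant formula: x_{n+1} = x_n - f(x_n)(x_n - x_{n-1})/(f(x_n) - f(x_{n-1}))

Iteration 1:
  f(-0.070000) = 1.142508
  f(1.180000) = -0.872721
  x_2 = 1.180000 - (-0.872721)×(1.180000 - (-0.070000))/(-0.872721 - 1.142508)
       = 0.638671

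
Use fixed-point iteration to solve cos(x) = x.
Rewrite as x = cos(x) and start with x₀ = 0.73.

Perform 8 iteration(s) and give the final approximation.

Equation: cos(x) = x
Fixed-point form: x = cos(x)
x₀ = 0.73

x_1 = g(0.730000) = 0.745174
x_2 = g(0.745174) = 0.734970
x_3 = g(0.734970) = 0.741851
x_4 = g(0.741851) = 0.737219
x_5 = g(0.737219) = 0.740341
x_6 = g(0.740341) = 0.738239
x_7 = g(0.738239) = 0.739655
x_8 = g(0.739655) = 0.738701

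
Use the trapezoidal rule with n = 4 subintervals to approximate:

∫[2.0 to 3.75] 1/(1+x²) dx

f(x) = 1/(1+x²)
a = 2.0, b = 3.75, n = 4
h = (b - a)/n = 0.437500

Trapezoidal rule: (h/2)[f(x₀) + 2f(x₁) + 2f(x₂) + ... + f(xₙ)]

x_0 = 2.0000, f(x_0) = 0.200000, coefficient = 1
x_1 = 2.4375, f(x_1) = 0.144063, coefficient = 2
x_2 = 2.8750, f(x_2) = 0.107926, coefficient = 2
x_3 = 3.3125, f(x_3) = 0.083524, coefficient = 2
x_4 = 3.7500, f(x_4) = 0.066390, coefficient = 1

I ≈ (0.437500/2) × 0.937415 = 0.205060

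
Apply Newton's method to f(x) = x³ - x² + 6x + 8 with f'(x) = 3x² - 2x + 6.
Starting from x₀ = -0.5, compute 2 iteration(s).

f(x) = x³ - x² + 6x + 8
f'(x) = 3x² - 2x + 6
x₀ = -0.5

Newton-Raphson formula: x_{n+1} = x_n - f(x_n)/f'(x_n)

Iteration 1:
  f(-0.500000) = 4.625000
  f'(-0.500000) = 7.750000
  x_1 = -0.500000 - 4.625000/7.750000 = -1.096774
Iteration 2:
  f(-1.096774) = -1.102883
  f'(-1.096774) = 11.802289
  x_2 = -1.096774 - (-1.102883)/11.802289 = -1.003328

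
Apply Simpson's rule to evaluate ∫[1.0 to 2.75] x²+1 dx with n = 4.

f(x) = x²+1
a = 1.0, b = 2.75, n = 4
h = (b - a)/n = 0.437500

Simpson's rule: (h/3)[f(x₀) + 4f(x₁) + 2f(x₂) + ... + f(xₙ)]

x_0 = 1.0000, f(x_0) = 2.000000, coefficient = 1
x_1 = 1.4375, f(x_1) = 3.066406, coefficient = 4
x_2 = 1.8750, f(x_2) = 4.515625, coefficient = 2
x_3 = 2.3125, f(x_3) = 6.347656, coefficient = 4
x_4 = 2.7500, f(x_4) = 8.562500, coefficient = 1

I ≈ (0.437500/3) × 57.250000 = 8.348958
Exact value: 8.348958
Error: 0.000000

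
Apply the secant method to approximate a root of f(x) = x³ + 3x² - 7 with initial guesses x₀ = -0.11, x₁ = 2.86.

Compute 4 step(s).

f(x) = x³ + 3x² - 7
x₀ = -0.11, x₁ = 2.86

Secant formula: x_{n+1} = x_n - f(x_n)(x_n - x_{n-1})/(f(x_n) - f(x_{n-1}))

Iteration 1:
  f(-0.110000) = -6.965031
  f(2.860000) = 40.932456
  x_2 = 2.860000 - 40.932456×(2.860000 - (-0.110000))/(40.932456 - (-6.965031))
       = 0.321884
Iteration 2:
  f(2.860000) = 40.932456
  f(0.321884) = -6.655823
  x_3 = 0.321884 - (-6.655823)×(0.321884 - 2.860000)/(-6.655823 - 40.932456)
       = 0.676871
Iteration 3:
  f(0.321884) = -6.655823
  f(0.676871) = -5.315424
  x_4 = 0.676871 - (-5.315424)×(0.676871 - 0.321884)/(-5.315424 - (-6.655823))
       = 2.084594
Iteration 4:
  f(0.676871) = -5.315424
  f(2.084594) = 15.095266
  x_5 = 2.084594 - 15.095266×(2.084594 - 0.676871)/(15.095266 - (-5.315424))
       = 1.043475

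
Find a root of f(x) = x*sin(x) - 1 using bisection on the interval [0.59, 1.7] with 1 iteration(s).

f(x) = x*sin(x) - 1
Initial interval: [0.59, 1.7]

Iteration 1:
  c_1 = (0.590000 + 1.700000)/2 = 1.145000
  f(c_1) = f(1.145000) = 0.042763
  f(a) × f(c) < 0, new interval: [0.590000, 1.145000]

After 1 iteration(s), the approximation is c_1 = 1.145000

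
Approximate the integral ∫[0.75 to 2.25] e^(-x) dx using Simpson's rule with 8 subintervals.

f(x) = e^(-x)
a = 0.75, b = 2.25, n = 8
h = (b - a)/n = 0.187500

Simpson's rule: (h/3)[f(x₀) + 4f(x₁) + 2f(x₂) + ... + f(xₙ)]

x_0 = 0.7500, f(x_0) = 0.472367, coefficient = 1
x_1 = 0.9375, f(x_1) = 0.391606, coefficient = 4
x_2 = 1.1250, f(x_2) = 0.324652, coefficient = 2
x_3 = 1.3125, f(x_3) = 0.269146, coefficient = 4
x_4 = 1.5000, f(x_4) = 0.223130, coefficient = 2
x_5 = 1.6875, f(x_5) = 0.184981, coefficient = 4
x_6 = 1.8750, f(x_6) = 0.153355, coefficient = 2
x_7 = 2.0625, f(x_7) = 0.127136, coefficient = 4
x_8 = 2.2500, f(x_8) = 0.105399, coefficient = 1

I ≈ (0.187500/3) × 5.871517 = 0.366970
Exact value: 0.366967
Error: 0.000003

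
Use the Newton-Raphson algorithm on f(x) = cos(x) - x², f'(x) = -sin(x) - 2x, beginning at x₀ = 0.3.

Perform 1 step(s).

f(x) = cos(x) - x²
f'(x) = -sin(x) - 2x
x₀ = 0.3

Newton-Raphson formula: x_{n+1} = x_n - f(x_n)/f'(x_n)

Iteration 1:
  f(0.300000) = 0.865336
  f'(0.300000) = -0.895520
  x_1 = 0.300000 - 0.865336/(-0.895520) = 1.266295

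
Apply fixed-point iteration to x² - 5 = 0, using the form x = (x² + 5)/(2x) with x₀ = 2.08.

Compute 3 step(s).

Equation: x² - 5 = 0
Fixed-point form: x = (x² + 5)/(2x)
x₀ = 2.08

x_1 = g(2.080000) = 2.241923
x_2 = g(2.241923) = 2.236076
x_3 = g(2.236076) = 2.236068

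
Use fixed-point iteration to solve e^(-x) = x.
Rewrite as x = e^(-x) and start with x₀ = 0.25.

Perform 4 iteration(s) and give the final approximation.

Equation: e^(-x) = x
Fixed-point form: x = e^(-x)
x₀ = 0.25

x_1 = g(0.250000) = 0.778801
x_2 = g(0.778801) = 0.458956
x_3 = g(0.458956) = 0.631943
x_4 = g(0.631943) = 0.531558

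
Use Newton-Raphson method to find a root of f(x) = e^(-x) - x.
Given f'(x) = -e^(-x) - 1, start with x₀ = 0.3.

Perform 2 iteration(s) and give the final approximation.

f(x) = e^(-x) - x
f'(x) = -e^(-x) - 1
x₀ = 0.3

Newton-Raphson formula: x_{n+1} = x_n - f(x_n)/f'(x_n)

Iteration 1:
  f(0.300000) = 0.440818
  f'(0.300000) = -1.740818
  x_1 = 0.300000 - 0.440818/(-1.740818) = 0.553225
Iteration 2:
  f(0.553225) = 0.021868
  f'(0.553225) = -1.575092
  x_2 = 0.553225 - 0.021868/(-1.575092) = 0.567108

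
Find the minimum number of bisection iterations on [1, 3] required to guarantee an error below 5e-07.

We need (b-a)/2^n ≤ 5e-07
(3 - 1)/2^n ≤ 5e-07
2/2^n ≤ 5e-07
2^n ≥ 4000000
n ≥ log₂(4000000) = 21.93
n ≥ 22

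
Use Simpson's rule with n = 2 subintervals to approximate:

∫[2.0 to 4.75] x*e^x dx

f(x) = x*e^x
a = 2.0, b = 4.75, n = 2
h = (b - a)/n = 1.375000

Simpson's rule: (h/3)[f(x₀) + 4f(x₁) + 2f(x₂) + ... + f(xₙ)]

x_0 = 2.0000, f(x_0) = 14.778112, coefficient = 1
x_1 = 3.3750, f(x_1) = 98.631958, coefficient = 4
x_2 = 4.7500, f(x_2) = 549.025352, coefficient = 1

I ≈ (1.375000/3) × 958.331295 = 439.235177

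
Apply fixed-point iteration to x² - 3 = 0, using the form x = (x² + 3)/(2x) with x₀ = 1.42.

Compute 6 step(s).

Equation: x² - 3 = 0
Fixed-point form: x = (x² + 3)/(2x)
x₀ = 1.42

x_1 = g(1.420000) = 1.766338
x_2 = g(1.766338) = 1.732384
x_3 = g(1.732384) = 1.732051
x_4 = g(1.732051) = 1.732051
x_5 = g(1.732051) = 1.732051
x_6 = g(1.732051) = 1.732051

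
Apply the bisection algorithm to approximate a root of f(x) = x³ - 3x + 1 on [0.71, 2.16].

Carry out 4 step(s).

f(x) = x³ - 3x + 1
Initial interval: [0.71, 2.16]

Iteration 1:
  c_1 = (0.710000 + 2.160000)/2 = 1.435000
  f(c_1) = f(1.435000) = -0.350012
  f(a) × f(c) ≥ 0, new interval: [1.435000, 2.160000]
Iteration 2:
  c_2 = (1.435000 + 2.160000)/2 = 1.797500
  f(c_2) = f(1.797500) = 1.415234
  f(a) × f(c) < 0, new interval: [1.435000, 1.797500]
Iteration 3:
  c_3 = (1.435000 + 1.797500)/2 = 1.616250
  f(c_3) = f(1.616250) = 0.373322
  f(a) × f(c) < 0, new interval: [1.435000, 1.616250]
Iteration 4:
  c_4 = (1.435000 + 1.616250)/2 = 1.525625
  f(c_4) = f(1.525625) = -0.025935
  f(a) × f(c) ≥ 0, new interval: [1.525625, 1.616250]

After 4 iteration(s), the approximation is c_4 = 1.525625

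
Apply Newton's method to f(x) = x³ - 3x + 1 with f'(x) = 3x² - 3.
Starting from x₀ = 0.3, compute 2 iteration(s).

f(x) = x³ - 3x + 1
f'(x) = 3x² - 3
x₀ = 0.3

Newton-Raphson formula: x_{n+1} = x_n - f(x_n)/f'(x_n)

Iteration 1:
  f(0.300000) = 0.127000
  f'(0.300000) = -2.730000
  x_1 = 0.300000 - 0.127000/(-2.730000) = 0.346520
Iteration 2:
  f(0.346520) = 0.002048
  f'(0.346520) = -2.639771
  x_2 = 0.346520 - 0.002048/(-2.639771) = 0.347296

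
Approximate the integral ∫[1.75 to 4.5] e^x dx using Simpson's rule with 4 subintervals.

f(x) = e^x
a = 1.75, b = 4.5, n = 4
h = (b - a)/n = 0.687500

Simpson's rule: (h/3)[f(x₀) + 4f(x₁) + 2f(x₂) + ... + f(xₙ)]

x_0 = 1.7500, f(x_0) = 5.754603, coefficient = 1
x_1 = 2.4375, f(x_1) = 11.444394, coefficient = 4
x_2 = 3.1250, f(x_2) = 22.759895, coefficient = 2
x_3 = 3.8125, f(x_3) = 45.263456, coefficient = 4
x_4 = 4.5000, f(x_4) = 90.017131, coefficient = 1

I ≈ (0.687500/3) × 368.122925 = 84.361504
Exact value: 84.262529
Error: 0.098975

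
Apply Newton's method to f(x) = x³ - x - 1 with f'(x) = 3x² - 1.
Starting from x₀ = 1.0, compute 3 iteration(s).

f(x) = x³ - x - 1
f'(x) = 3x² - 1
x₀ = 1.0

Newton-Raphson formula: x_{n+1} = x_n - f(x_n)/f'(x_n)

Iteration 1:
  f(1.000000) = -1.000000
  f'(1.000000) = 2.000000
  x_1 = 1.000000 - (-1.000000)/2.000000 = 1.500000
Iteration 2:
  f(1.500000) = 0.875000
  f'(1.500000) = 5.750000
  x_2 = 1.500000 - 0.875000/5.750000 = 1.347826
Iteration 3:
  f(1.347826) = 0.100682
  f'(1.347826) = 4.449905
  x_3 = 1.347826 - 0.100682/4.449905 = 1.325200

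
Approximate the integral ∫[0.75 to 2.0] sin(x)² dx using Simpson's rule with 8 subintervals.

f(x) = sin(x)²
a = 0.75, b = 2.0, n = 8
h = (b - a)/n = 0.156250

Simpson's rule: (h/3)[f(x₀) + 4f(x₁) + 2f(x₂) + ... + f(xₙ)]

x_0 = 0.7500, f(x_0) = 0.464631, coefficient = 1
x_1 = 0.9062, f(x_1) = 0.619679, coefficient = 4
x_2 = 1.0625, f(x_2) = 0.763133, coefficient = 2
x_3 = 1.2188, f(x_3) = 0.881100, coefficient = 4
x_4 = 1.3750, f(x_4) = 0.962151, coefficient = 2
x_5 = 1.5312, f(x_5) = 0.998437, coefficient = 4
x_6 = 1.6875, f(x_6) = 0.986442, coefficient = 2
x_7 = 1.8438, f(x_7) = 0.927328, coefficient = 4
x_8 = 2.0000, f(x_8) = 0.826822, coefficient = 1

I ≈ (0.156250/3) × 20.421079 = 1.063598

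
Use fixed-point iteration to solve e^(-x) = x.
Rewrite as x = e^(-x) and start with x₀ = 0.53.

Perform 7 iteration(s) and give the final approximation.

Equation: e^(-x) = x
Fixed-point form: x = e^(-x)
x₀ = 0.53

x_1 = g(0.530000) = 0.588605
x_2 = g(0.588605) = 0.555101
x_3 = g(0.555101) = 0.574014
x_4 = g(0.574014) = 0.563260
x_5 = g(0.563260) = 0.569350
x_6 = g(0.569350) = 0.565893
x_7 = g(0.565893) = 0.567853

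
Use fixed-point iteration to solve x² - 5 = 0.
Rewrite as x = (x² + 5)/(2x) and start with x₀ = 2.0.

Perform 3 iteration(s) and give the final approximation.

Equation: x² - 5 = 0
Fixed-point form: x = (x² + 5)/(2x)
x₀ = 2.0

x_1 = g(2.000000) = 2.250000
x_2 = g(2.250000) = 2.236111
x_3 = g(2.236111) = 2.236068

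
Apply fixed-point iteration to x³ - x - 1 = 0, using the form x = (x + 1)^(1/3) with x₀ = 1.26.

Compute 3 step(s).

Equation: x³ - x - 1 = 0
Fixed-point form: x = (x + 1)^(1/3)
x₀ = 1.26

x_1 = g(1.260000) = 1.312309
x_2 = g(1.312309) = 1.322357
x_3 = g(1.322357) = 1.324269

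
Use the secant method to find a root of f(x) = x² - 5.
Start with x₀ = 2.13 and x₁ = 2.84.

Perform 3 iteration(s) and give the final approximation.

f(x) = x² - 5
x₀ = 2.13, x₁ = 2.84

Secant formula: x_{n+1} = x_n - f(x_n)(x_n - x_{n-1})/(f(x_n) - f(x_{n-1}))

Iteration 1:
  f(2.130000) = -0.463100
  f(2.840000) = 3.065600
  x_2 = 2.840000 - 3.065600×(2.840000 - 2.130000)/(3.065600 - (-0.463100))
       = 2.223179
Iteration 2:
  f(2.840000) = 3.065600
  f(2.223179) = -0.057475
  x_3 = 2.223179 - (-0.057475)×(2.223179 - 2.840000)/(-0.057475 - 3.065600)
       = 2.234531
Iteration 3:
  f(2.223179) = -0.057475
  f(2.234531) = -0.006873
  x_4 = 2.234531 - (-0.006873)×(2.234531 - 2.223179)/(-0.006873 - (-0.057475))
       = 2.236072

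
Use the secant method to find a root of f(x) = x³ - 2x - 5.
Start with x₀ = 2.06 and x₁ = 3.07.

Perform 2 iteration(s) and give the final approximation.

f(x) = x³ - 2x - 5
x₀ = 2.06, x₁ = 3.07

Secant formula: x_{n+1} = x_n - f(x_n)(x_n - x_{n-1})/(f(x_n) - f(x_{n-1}))

Iteration 1:
  f(2.060000) = -0.378184
  f(3.070000) = 17.794443
  x_2 = 3.070000 - 17.794443×(3.070000 - 2.060000)/(17.794443 - (-0.378184))
       = 2.081019
Iteration 2:
  f(3.070000) = 17.794443
  f(2.081019) = -0.149897
  x_3 = 2.081019 - (-0.149897)×(2.081019 - 3.070000)/(-0.149897 - 17.794443)
       = 2.089280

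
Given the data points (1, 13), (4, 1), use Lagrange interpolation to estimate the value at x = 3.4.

Lagrange interpolation formula:
P(x) = Σ yᵢ × Lᵢ(x)
where Lᵢ(x) = Π_{j≠i} (x - xⱼ)/(xᵢ - xⱼ)

L_0(3.4) = (3.4 - 4)/(1 - 4) = 0.200000
L_1(3.4) = (3.4 - 1)/(4 - 1) = 0.800000

P(3.4) = 13×L_0(3.4) + 1×L_1(3.4)
P(3.4) = 3.400000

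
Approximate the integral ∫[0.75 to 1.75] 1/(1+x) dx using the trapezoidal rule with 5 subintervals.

f(x) = 1/(1+x)
a = 0.75, b = 1.75, n = 5
h = (b - a)/n = 0.200000

Trapezoidal rule: (h/2)[f(x₀) + 2f(x₁) + 2f(x₂) + ... + f(xₙ)]

x_0 = 0.7500, f(x_0) = 0.571429, coefficient = 1
x_1 = 0.9500, f(x_1) = 0.512821, coefficient = 2
x_2 = 1.1500, f(x_2) = 0.465116, coefficient = 2
x_3 = 1.3500, f(x_3) = 0.425532, coefficient = 2
x_4 = 1.5500, f(x_4) = 0.392157, coefficient = 2
x_5 = 1.7500, f(x_5) = 0.363636, coefficient = 1

I ≈ (0.200000/2) × 4.526316 = 0.452632
Exact value: 0.451985
Error: 0.000646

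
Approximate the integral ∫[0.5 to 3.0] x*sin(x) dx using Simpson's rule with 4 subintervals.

f(x) = x*sin(x)
a = 0.5, b = 3.0, n = 4
h = (b - a)/n = 0.625000

Simpson's rule: (h/3)[f(x₀) + 4f(x₁) + 2f(x₂) + ... + f(xₙ)]

x_0 = 0.5000, f(x_0) = 0.239713, coefficient = 1
x_1 = 1.1250, f(x_1) = 1.015051, coefficient = 4
x_2 = 1.7500, f(x_2) = 1.721975, coefficient = 2
x_3 = 2.3750, f(x_3) = 1.647502, coefficient = 4
x_4 = 3.0000, f(x_4) = 0.423360, coefficient = 1

I ≈ (0.625000/3) × 14.757236 = 3.074424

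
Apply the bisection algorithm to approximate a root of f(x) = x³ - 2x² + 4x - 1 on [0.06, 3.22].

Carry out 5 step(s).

f(x) = x³ - 2x² + 4x - 1
Initial interval: [0.06, 3.22]

Iteration 1:
  c_1 = (0.060000 + 3.220000)/2 = 1.640000
  f(c_1) = f(1.640000) = 4.591744
  f(a) × f(c) < 0, new interval: [0.060000, 1.640000]
Iteration 2:
  c_2 = (0.060000 + 1.640000)/2 = 0.850000
  f(c_2) = f(0.850000) = 1.569125
  f(a) × f(c) < 0, new interval: [0.060000, 0.850000]
Iteration 3:
  c_3 = (0.060000 + 0.850000)/2 = 0.455000
  f(c_3) = f(0.455000) = 0.500146
  f(a) × f(c) < 0, new interval: [0.060000, 0.455000]
Iteration 4:
  c_4 = (0.060000 + 0.455000)/2 = 0.257500
  f(c_4) = f(0.257500) = -0.085539
  f(a) × f(c) ≥ 0, new interval: [0.257500, 0.455000]
Iteration 5:
  c_5 = (0.257500 + 0.455000)/2 = 0.356250
  f(c_5) = f(0.356250) = 0.216385
  f(a) × f(c) < 0, new interval: [0.257500, 0.356250]

After 5 iteration(s), the approximation is c_5 = 0.356250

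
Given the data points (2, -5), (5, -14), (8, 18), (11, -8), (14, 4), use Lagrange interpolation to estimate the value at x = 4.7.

Lagrange interpolation formula:
P(x) = Σ yᵢ × Lᵢ(x)
where Lᵢ(x) = Π_{j≠i} (x - xⱼ)/(xᵢ - xⱼ)

L_0(4.7) = (4.7 - 5)/(2 - 5) × (4.7 - 8)/(2 - 8) × (4.7 - 11)/(2 - 11) × (4.7 - 14)/(2 - 14) = 0.029837
L_1(4.7) = (4.7 - 2)/(5 - 2) × (4.7 - 8)/(5 - 8) × (4.7 - 11)/(5 - 11) × (4.7 - 14)/(5 - 14) = 1.074150
L_2(4.7) = (4.7 - 2)/(8 - 2) × (4.7 - 5)/(8 - 5) × (4.7 - 11)/(8 - 11) × (4.7 - 14)/(8 - 14) = -0.146475
L_3(4.7) = (4.7 - 2)/(11 - 2) × (4.7 - 5)/(11 - 5) × (4.7 - 8)/(11 - 8) × (4.7 - 14)/(11 - 14) = 0.051150
L_4(4.7) = (4.7 - 2)/(14 - 2) × (4.7 - 5)/(14 - 5) × (4.7 - 8)/(14 - 8) × (4.7 - 11)/(14 - 11) = -0.008662

P(4.7) = (-5)×L_0(4.7) + (-14)×L_1(4.7) + 18×L_2(4.7) + (-8)×L_3(4.7) + 4×L_4(4.7)
P(4.7) = -18.267687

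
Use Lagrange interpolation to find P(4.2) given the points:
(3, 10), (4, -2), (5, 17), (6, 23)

Lagrange interpolation formula:
P(x) = Σ yᵢ × Lᵢ(x)
where Lᵢ(x) = Π_{j≠i} (x - xⱼ)/(xᵢ - xⱼ)

L_0(4.2) = (4.2 - 4)/(3 - 4) × (4.2 - 5)/(3 - 5) × (4.2 - 6)/(3 - 6) = -0.048000
L_1(4.2) = (4.2 - 3)/(4 - 3) × (4.2 - 5)/(4 - 5) × (4.2 - 6)/(4 - 6) = 0.864000
L_2(4.2) = (4.2 - 3)/(5 - 3) × (4.2 - 4)/(5 - 4) × (4.2 - 6)/(5 - 6) = 0.216000
L_3(4.2) = (4.2 - 3)/(6 - 3) × (4.2 - 4)/(6 - 4) × (4.2 - 5)/(6 - 5) = -0.032000

P(4.2) = 10×L_0(4.2) + (-2)×L_1(4.2) + 17×L_2(4.2) + 23×L_3(4.2)
P(4.2) = 0.728000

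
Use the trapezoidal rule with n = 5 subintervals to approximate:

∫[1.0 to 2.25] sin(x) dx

f(x) = sin(x)
a = 1.0, b = 2.25, n = 5
h = (b - a)/n = 0.250000

Trapezoidal rule: (h/2)[f(x₀) + 2f(x₁) + 2f(x₂) + ... + f(xₙ)]

x_0 = 1.0000, f(x_0) = 0.841471, coefficient = 1
x_1 = 1.2500, f(x_1) = 0.948985, coefficient = 2
x_2 = 1.5000, f(x_2) = 0.997495, coefficient = 2
x_3 = 1.7500, f(x_3) = 0.983986, coefficient = 2
x_4 = 2.0000, f(x_4) = 0.909297, coefficient = 2
x_5 = 2.2500, f(x_5) = 0.778073, coefficient = 1

I ≈ (0.250000/2) × 9.299070 = 1.162384
Exact value: 1.168476
Error: 0.006092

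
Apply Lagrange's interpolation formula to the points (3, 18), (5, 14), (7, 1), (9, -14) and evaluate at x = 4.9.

Lagrange interpolation formula:
P(x) = Σ yᵢ × Lᵢ(x)
where Lᵢ(x) = Π_{j≠i} (x - xⱼ)/(xᵢ - xⱼ)

L_0(4.9) = (4.9 - 5)/(3 - 5) × (4.9 - 7)/(3 - 7) × (4.9 - 9)/(3 - 9) = 0.017937
L_1(4.9) = (4.9 - 3)/(5 - 3) × (4.9 - 7)/(5 - 7) × (4.9 - 9)/(5 - 9) = 1.022437
L_2(4.9) = (4.9 - 3)/(7 - 3) × (4.9 - 5)/(7 - 5) × (4.9 - 9)/(7 - 9) = -0.048687
L_3(4.9) = (4.9 - 3)/(9 - 3) × (4.9 - 5)/(9 - 5) × (4.9 - 7)/(9 - 7) = 0.008312

P(4.9) = 18×L_0(4.9) + 14×L_1(4.9) + 1×L_2(4.9) + (-14)×L_3(4.9)
P(4.9) = 14.471937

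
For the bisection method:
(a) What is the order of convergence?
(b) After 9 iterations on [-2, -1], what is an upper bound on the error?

(a) Bisection has linear (order 1) convergence; the error is halved each step.

(b) Error bound = (b-a)/2^n = (-1 - (-2))/2^{9}
    = 1/2^{9}

(a) 1 (linear); (b) error ≤ 1.95e-03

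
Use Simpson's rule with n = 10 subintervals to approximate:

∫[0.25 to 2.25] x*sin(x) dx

f(x) = x*sin(x)
a = 0.25, b = 2.25, n = 10
h = (b - a)/n = 0.200000

Simpson's rule: (h/3)[f(x₀) + 4f(x₁) + 2f(x₂) + ... + f(xₙ)]

x_0 = 0.2500, f(x_0) = 0.061851, coefficient = 1
x_1 = 0.4500, f(x_1) = 0.195734, coefficient = 4
x_2 = 0.6500, f(x_2) = 0.393371, coefficient = 2
x_3 = 0.8500, f(x_3) = 0.638588, coefficient = 4
x_4 = 1.0500, f(x_4) = 0.910794, coefficient = 2
x_5 = 1.2500, f(x_5) = 1.186231, coefficient = 4
x_6 = 1.4500, f(x_6) = 1.439434, coefficient = 2
x_7 = 1.6500, f(x_7) = 1.644827, coefficient = 4
x_8 = 1.8500, f(x_8) = 1.778359, coefficient = 2
x_9 = 2.0500, f(x_9) = 1.819093, coefficient = 4
x_10 = 2.2500, f(x_10) = 1.750665, coefficient = 1

I ≈ (0.200000/3) × 32.794328 = 2.186289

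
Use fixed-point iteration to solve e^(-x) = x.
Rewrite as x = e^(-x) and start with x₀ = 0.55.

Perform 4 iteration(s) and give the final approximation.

Equation: e^(-x) = x
Fixed-point form: x = e^(-x)
x₀ = 0.55

x_1 = g(0.550000) = 0.576950
x_2 = g(0.576950) = 0.561609
x_3 = g(0.561609) = 0.570291
x_4 = g(0.570291) = 0.565361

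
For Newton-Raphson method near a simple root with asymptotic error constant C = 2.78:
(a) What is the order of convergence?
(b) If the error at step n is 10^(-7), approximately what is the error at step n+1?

(a) Newton-Raphson has quadratic (order 2) convergence near simple roots.
    This means |e_{n+1}| ≈ C|e_n|².

(b) With |e_n| = 10^(-7) and C = 2.78:
    |e_{n+1}| ≈ 2.78 × (10^(-7))² = 2.78 × 10^(-14)

(a) 2 (quadratic); (b) |e_{n+1}| ≈ 2.780e-14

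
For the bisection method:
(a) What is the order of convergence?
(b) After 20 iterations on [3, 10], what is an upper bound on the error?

(a) Bisection has linear (order 1) convergence; the error is halved each step.

(b) Error bound = (b-a)/2^n = (10 - 3)/2^{20}
    = 7/2^{20}

(a) 1 (linear); (b) error ≤ 6.68e-06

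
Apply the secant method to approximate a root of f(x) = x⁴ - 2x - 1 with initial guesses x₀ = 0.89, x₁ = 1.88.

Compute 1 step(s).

f(x) = x⁴ - 2x - 1
x₀ = 0.89, x₁ = 1.88

Secant formula: x_{n+1} = x_n - f(x_n)(x_n - x_{n-1})/(f(x_n) - f(x_{n-1}))

Iteration 1:
  f(0.890000) = -2.152578
  f(1.880000) = 7.731983
  x_2 = 1.880000 - 7.731983×(1.880000 - 0.890000)/(7.731983 - (-2.152578))
       = 1.105594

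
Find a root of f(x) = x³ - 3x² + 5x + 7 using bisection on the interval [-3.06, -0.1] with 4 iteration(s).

f(x) = x³ - 3x² + 5x + 7
Initial interval: [-3.06, -0.1]

Iteration 1:
  c_1 = (-3.060000 + (-0.100000))/2 = -1.580000
  f(c_1) = f(-1.580000) = -12.333512
  f(a) × f(c) ≥ 0, new interval: [-1.580000, -0.100000]
Iteration 2:
  c_2 = (-1.580000 + (-0.100000))/2 = -0.840000
  f(c_2) = f(-0.840000) = 0.090496
  f(a) × f(c) < 0, new interval: [-1.580000, -0.840000]
Iteration 3:
  c_3 = (-1.580000 + (-0.840000))/2 = -1.210000
  f(c_3) = f(-1.210000) = -5.213861
  f(a) × f(c) ≥ 0, new interval: [-1.210000, -0.840000]
Iteration 4:
  c_4 = (-1.210000 + (-0.840000))/2 = -1.025000
  f(c_4) = f(-1.025000) = -2.353766
  f(a) × f(c) ≥ 0, new interval: [-1.025000, -0.840000]

After 4 iteration(s), the approximation is c_4 = -1.025000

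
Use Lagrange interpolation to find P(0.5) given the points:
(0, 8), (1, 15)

Lagrange interpolation formula:
P(x) = Σ yᵢ × Lᵢ(x)
where Lᵢ(x) = Π_{j≠i} (x - xⱼ)/(xᵢ - xⱼ)

L_0(0.5) = (0.5 - 1)/(0 - 1) = 0.500000
L_1(0.5) = (0.5 - 0)/(1 - 0) = 0.500000

P(0.5) = 8×L_0(0.5) + 15×L_1(0.5)
P(0.5) = 11.500000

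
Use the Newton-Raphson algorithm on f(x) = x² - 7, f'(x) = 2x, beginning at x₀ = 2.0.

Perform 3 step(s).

f(x) = x² - 7
f'(x) = 2x
x₀ = 2.0

Newton-Raphson formula: x_{n+1} = x_n - f(x_n)/f'(x_n)

Iteration 1:
  f(2.000000) = -3.000000
  f'(2.000000) = 4.000000
  x_1 = 2.000000 - (-3.000000)/4.000000 = 2.750000
Iteration 2:
  f(2.750000) = 0.562500
  f'(2.750000) = 5.500000
  x_2 = 2.750000 - 0.562500/5.500000 = 2.647727
Iteration 3:
  f(2.647727) = 0.010460
  f'(2.647727) = 5.295455
  x_3 = 2.647727 - 0.010460/5.295455 = 2.645752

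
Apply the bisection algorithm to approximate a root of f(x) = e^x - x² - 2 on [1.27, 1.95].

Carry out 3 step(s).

f(x) = e^x - x² - 2
Initial interval: [1.27, 1.95]

Iteration 1:
  c_1 = (1.270000 + 1.950000)/2 = 1.610000
  f(c_1) = f(1.610000) = 0.410711
  f(a) × f(c) < 0, new interval: [1.270000, 1.610000]
Iteration 2:
  c_2 = (1.270000 + 1.610000)/2 = 1.440000
  f(c_2) = f(1.440000) = 0.147096
  f(a) × f(c) < 0, new interval: [1.270000, 1.440000]
Iteration 3:
  c_3 = (1.270000 + 1.440000)/2 = 1.355000
  f(c_3) = f(1.355000) = 0.040736
  f(a) × f(c) < 0, new interval: [1.270000, 1.355000]

After 3 iteration(s), the approximation is c_3 = 1.355000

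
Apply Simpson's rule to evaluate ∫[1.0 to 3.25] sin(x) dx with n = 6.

f(x) = sin(x)
a = 1.0, b = 3.25, n = 6
h = (b - a)/n = 0.375000

Simpson's rule: (h/3)[f(x₀) + 4f(x₁) + 2f(x₂) + ... + f(xₙ)]

x_0 = 1.0000, f(x_0) = 0.841471, coefficient = 1
x_1 = 1.3750, f(x_1) = 0.980893, coefficient = 4
x_2 = 1.7500, f(x_2) = 0.983986, coefficient = 2
x_3 = 2.1250, f(x_3) = 0.850320, coefficient = 4
x_4 = 2.5000, f(x_4) = 0.598472, coefficient = 2
x_5 = 2.8750, f(x_5) = 0.263446, coefficient = 4
x_6 = 3.2500, f(x_6) = -0.108195, coefficient = 1

I ≈ (0.375000/3) × 12.276827 = 1.534603
Exact value: 1.534432
Error: 0.000171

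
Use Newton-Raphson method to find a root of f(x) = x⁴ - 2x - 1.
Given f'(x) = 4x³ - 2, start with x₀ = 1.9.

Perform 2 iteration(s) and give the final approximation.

f(x) = x⁴ - 2x - 1
f'(x) = 4x³ - 2
x₀ = 1.9

Newton-Raphson formula: x_{n+1} = x_n - f(x_n)/f'(x_n)

Iteration 1:
  f(1.900000) = 8.232100
  f'(1.900000) = 25.436000
  x_1 = 1.900000 - 8.232100/25.436000 = 1.576360
Iteration 2:
  f(1.576360) = 2.022066
  f'(1.576360) = 13.668465
  x_2 = 1.576360 - 2.022066/13.668465 = 1.428424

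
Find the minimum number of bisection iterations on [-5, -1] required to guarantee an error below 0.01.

We need (b-a)/2^n ≤ 0.01
(-1 - (-5))/2^n ≤ 0.01
4/2^n ≤ 0.01
2^n ≥ 400
n ≥ log₂(400) = 8.64
n ≥ 9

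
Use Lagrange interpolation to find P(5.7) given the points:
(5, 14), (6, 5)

Lagrange interpolation formula:
P(x) = Σ yᵢ × Lᵢ(x)
where Lᵢ(x) = Π_{j≠i} (x - xⱼ)/(xᵢ - xⱼ)

L_0(5.7) = (5.7 - 6)/(5 - 6) = 0.300000
L_1(5.7) = (5.7 - 5)/(6 - 5) = 0.700000

P(5.7) = 14×L_0(5.7) + 5×L_1(5.7)
P(5.7) = 7.700000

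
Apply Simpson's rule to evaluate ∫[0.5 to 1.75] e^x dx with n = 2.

f(x) = e^x
a = 0.5, b = 1.75, n = 2
h = (b - a)/n = 0.625000

Simpson's rule: (h/3)[f(x₀) + 4f(x₁) + 2f(x₂) + ... + f(xₙ)]

x_0 = 0.5000, f(x_0) = 1.648721, coefficient = 1
x_1 = 1.1250, f(x_1) = 3.080217, coefficient = 4
x_2 = 1.7500, f(x_2) = 5.754603, coefficient = 1

I ≈ (0.625000/3) × 19.724191 = 4.109207
Exact value: 4.105881
Error: 0.003325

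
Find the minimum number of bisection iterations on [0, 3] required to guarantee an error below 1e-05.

We need (b-a)/2^n ≤ 1e-05
(3 - 0)/2^n ≤ 1e-05
3/2^n ≤ 1e-05
2^n ≥ 300000
n ≥ log₂(300000) = 18.19
n ≥ 19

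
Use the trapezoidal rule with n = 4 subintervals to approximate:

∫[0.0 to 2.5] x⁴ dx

f(x) = x⁴
a = 0.0, b = 2.5, n = 4
h = (b - a)/n = 0.625000

Trapezoidal rule: (h/2)[f(x₀) + 2f(x₁) + 2f(x₂) + ... + f(xₙ)]

x_0 = 0.0000, f(x_0) = 0.000000, coefficient = 1
x_1 = 0.6250, f(x_1) = 0.152588, coefficient = 2
x_2 = 1.2500, f(x_2) = 2.441406, coefficient = 2
x_3 = 1.8750, f(x_3) = 12.359619, coefficient = 2
x_4 = 2.5000, f(x_4) = 39.062500, coefficient = 1

I ≈ (0.625000/2) × 68.969727 = 21.553040
Exact value: 19.531250
Error: 2.021790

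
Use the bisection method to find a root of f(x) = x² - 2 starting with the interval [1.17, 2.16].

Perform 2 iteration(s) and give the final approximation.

f(x) = x² - 2
Initial interval: [1.17, 2.16]

Iteration 1:
  c_1 = (1.170000 + 2.160000)/2 = 1.665000
  f(c_1) = f(1.665000) = 0.772225
  f(a) × f(c) < 0, new interval: [1.170000, 1.665000]
Iteration 2:
  c_2 = (1.170000 + 1.665000)/2 = 1.417500
  f(c_2) = f(1.417500) = 0.009306
  f(a) × f(c) < 0, new interval: [1.170000, 1.417500]

After 2 iteration(s), the approximation is c_2 = 1.417500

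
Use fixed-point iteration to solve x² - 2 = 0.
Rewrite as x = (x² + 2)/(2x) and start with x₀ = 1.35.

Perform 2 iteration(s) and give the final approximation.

Equation: x² - 2 = 0
Fixed-point form: x = (x² + 2)/(2x)
x₀ = 1.35

x_1 = g(1.350000) = 1.415741
x_2 = g(1.415741) = 1.414214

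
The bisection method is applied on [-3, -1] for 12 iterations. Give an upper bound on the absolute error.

Bisection error bound: |error| ≤ (b-a)/2^n
|error| ≤ (-1 - (-3))/2^12 = 2/2^12
|error| ≤ 0.0004882812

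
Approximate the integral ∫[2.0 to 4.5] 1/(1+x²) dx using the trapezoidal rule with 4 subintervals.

f(x) = 1/(1+x²)
a = 2.0, b = 4.5, n = 4
h = (b - a)/n = 0.625000

Trapezoidal rule: (h/2)[f(x₀) + 2f(x₁) + 2f(x₂) + ... + f(xₙ)]

x_0 = 2.0000, f(x_0) = 0.200000, coefficient = 1
x_1 = 2.6250, f(x_1) = 0.126733, coefficient = 2
x_2 = 3.2500, f(x_2) = 0.086486, coefficient = 2
x_3 = 3.8750, f(x_3) = 0.062439, coefficient = 2
x_4 = 4.5000, f(x_4) = 0.047059, coefficient = 1

I ≈ (0.625000/2) × 0.798375 = 0.249492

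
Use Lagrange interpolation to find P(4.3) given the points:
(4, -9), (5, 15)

Lagrange interpolation formula:
P(x) = Σ yᵢ × Lᵢ(x)
where Lᵢ(x) = Π_{j≠i} (x - xⱼ)/(xᵢ - xⱼ)

L_0(4.3) = (4.3 - 5)/(4 - 5) = 0.700000
L_1(4.3) = (4.3 - 4)/(5 - 4) = 0.300000

P(4.3) = (-9)×L_0(4.3) + 15×L_1(4.3)
P(4.3) = -1.800000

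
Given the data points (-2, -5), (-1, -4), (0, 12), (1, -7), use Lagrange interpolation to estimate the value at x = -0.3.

Lagrange interpolation formula:
P(x) = Σ yᵢ × Lᵢ(x)
where Lᵢ(x) = Π_{j≠i} (x - xⱼ)/(xᵢ - xⱼ)

L_0(-0.3) = (-0.3 - (-1))/(-2 - (-1)) × (-0.3 - 0)/(-2 - 0) × (-0.3 - 1)/(-2 - 1) = -0.045500
L_1(-0.3) = (-0.3 - (-2))/(-1 - (-2)) × (-0.3 - 0)/(-1 - 0) × (-0.3 - 1)/(-1 - 1) = 0.331500
L_2(-0.3) = (-0.3 - (-2))/(0 - (-2)) × (-0.3 - (-1))/(0 - (-1)) × (-0.3 - 1)/(0 - 1) = 0.773500
L_3(-0.3) = (-0.3 - (-2))/(1 - (-2)) × (-0.3 - (-1))/(1 - (-1)) × (-0.3 - 0)/(1 - 0) = -0.059500

P(-0.3) = (-5)×L_0(-0.3) + (-4)×L_1(-0.3) + 12×L_2(-0.3) + (-7)×L_3(-0.3)
P(-0.3) = 8.600000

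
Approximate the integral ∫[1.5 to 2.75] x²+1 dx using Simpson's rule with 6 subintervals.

f(x) = x²+1
a = 1.5, b = 2.75, n = 6
h = (b - a)/n = 0.208333

Simpson's rule: (h/3)[f(x₀) + 4f(x₁) + 2f(x₂) + ... + f(xₙ)]

x_0 = 1.5000, f(x_0) = 3.250000, coefficient = 1
x_1 = 1.7083, f(x_1) = 3.918403, coefficient = 4
x_2 = 1.9167, f(x_2) = 4.673611, coefficient = 2
x_3 = 2.1250, f(x_3) = 5.515625, coefficient = 4
x_4 = 2.3333, f(x_4) = 6.444444, coefficient = 2
x_5 = 2.5417, f(x_5) = 7.460069, coefficient = 4
x_6 = 2.7500, f(x_6) = 8.562500, coefficient = 1

I ≈ (0.208333/3) × 101.625000 = 7.057292
Exact value: 7.057292
Error: 0.000000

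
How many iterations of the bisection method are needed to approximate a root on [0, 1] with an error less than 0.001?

We need (b-a)/2^n ≤ 0.001
(1 - 0)/2^n ≤ 0.001
1/2^n ≤ 0.001
2^n ≥ 1000
n ≥ log₂(1000) = 9.97
n ≥ 10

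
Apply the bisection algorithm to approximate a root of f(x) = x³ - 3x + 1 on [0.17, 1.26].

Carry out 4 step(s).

f(x) = x³ - 3x + 1
Initial interval: [0.17, 1.26]

Iteration 1:
  c_1 = (0.170000 + 1.260000)/2 = 0.715000
  f(c_1) = f(0.715000) = -0.779474
  f(a) × f(c) < 0, new interval: [0.170000, 0.715000]
Iteration 2:
  c_2 = (0.170000 + 0.715000)/2 = 0.442500
  f(c_2) = f(0.442500) = -0.240856
  f(a) × f(c) < 0, new interval: [0.170000, 0.442500]
Iteration 3:
  c_3 = (0.170000 + 0.442500)/2 = 0.306250
  f(c_3) = f(0.306250) = 0.109973
  f(a) × f(c) ≥ 0, new interval: [0.306250, 0.442500]
Iteration 4:
  c_4 = (0.306250 + 0.442500)/2 = 0.374375
  f(c_4) = f(0.374375) = -0.070654
  f(a) × f(c) < 0, new interval: [0.306250, 0.374375]

After 4 iteration(s), the approximation is c_4 = 0.374375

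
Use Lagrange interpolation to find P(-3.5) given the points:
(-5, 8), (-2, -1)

Lagrange interpolation formula:
P(x) = Σ yᵢ × Lᵢ(x)
where Lᵢ(x) = Π_{j≠i} (x - xⱼ)/(xᵢ - xⱼ)

L_0(-3.5) = (-3.5 - (-2))/(-5 - (-2)) = 0.500000
L_1(-3.5) = (-3.5 - (-5))/(-2 - (-5)) = 0.500000

P(-3.5) = 8×L_0(-3.5) + (-1)×L_1(-3.5)
P(-3.5) = 3.500000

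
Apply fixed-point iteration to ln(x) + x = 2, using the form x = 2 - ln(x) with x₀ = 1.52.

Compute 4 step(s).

Equation: ln(x) + x = 2
Fixed-point form: x = 2 - ln(x)
x₀ = 1.52

x_1 = g(1.520000) = 1.581290
x_2 = g(1.581290) = 1.541759
x_3 = g(1.541759) = 1.567076
x_4 = g(1.567076) = 1.550789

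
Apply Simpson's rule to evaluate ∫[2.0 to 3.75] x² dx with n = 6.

f(x) = x²
a = 2.0, b = 3.75, n = 6
h = (b - a)/n = 0.291667

Simpson's rule: (h/3)[f(x₀) + 4f(x₁) + 2f(x₂) + ... + f(xₙ)]

x_0 = 2.0000, f(x_0) = 4.000000, coefficient = 1
x_1 = 2.2917, f(x_1) = 5.251736, coefficient = 4
x_2 = 2.5833, f(x_2) = 6.673611, coefficient = 2
x_3 = 2.8750, f(x_3) = 8.265625, coefficient = 4
x_4 = 3.1667, f(x_4) = 10.027778, coefficient = 2
x_5 = 3.4583, f(x_5) = 11.960069, coefficient = 4
x_6 = 3.7500, f(x_6) = 14.062500, coefficient = 1

I ≈ (0.291667/3) × 153.375000 = 14.911458
Exact value: 14.911458
Error: 0.000000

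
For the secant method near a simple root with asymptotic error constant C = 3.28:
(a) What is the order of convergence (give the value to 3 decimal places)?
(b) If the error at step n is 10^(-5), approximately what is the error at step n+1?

(a) Secant method has superlinear convergence with order φ = (1+√5)/2 ≈ 1.618.
    This means |e_{n+1}| ≈ C|e_n|^1.618.

(b) With |e_n| = 10^(-5) and C = 3.28:
    |e_{n+1}| ≈ 3.28 × (10^(-5))^1.618 = 3.28 × 10^(-8.09)

(a) ≈ 1.618 (golden ratio); (b) |e_{n+1}| ≈ 2.665e-08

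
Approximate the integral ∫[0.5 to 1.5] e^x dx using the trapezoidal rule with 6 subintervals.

f(x) = e^x
a = 0.5, b = 1.5, n = 6
h = (b - a)/n = 0.166667

Trapezoidal rule: (h/2)[f(x₀) + 2f(x₁) + 2f(x₂) + ... + f(xₙ)]

x_0 = 0.5000, f(x_0) = 1.648721, coefficient = 1
x_1 = 0.6667, f(x_1) = 1.947734, coefficient = 2
x_2 = 0.8333, f(x_2) = 2.300976, coefficient = 2
x_3 = 1.0000, f(x_3) = 2.718282, coefficient = 2
x_4 = 1.1667, f(x_4) = 3.211271, coefficient = 2
x_5 = 1.3333, f(x_5) = 3.793668, coefficient = 2
x_6 = 1.5000, f(x_6) = 4.481689, coefficient = 1

I ≈ (0.166667/2) × 34.074271 = 2.839523
Exact value: 2.832968
Error: 0.006555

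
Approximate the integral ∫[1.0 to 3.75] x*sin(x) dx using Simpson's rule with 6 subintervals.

f(x) = x*sin(x)
a = 1.0, b = 3.75, n = 6
h = (b - a)/n = 0.458333

Simpson's rule: (h/3)[f(x₀) + 4f(x₁) + 2f(x₂) + ... + f(xₙ)]

x_0 = 1.0000, f(x_0) = 0.841471, coefficient = 1
x_1 = 1.4583, f(x_1) = 1.449121, coefficient = 4
x_2 = 1.9167, f(x_2) = 1.803163, coefficient = 2
x_3 = 2.3750, f(x_3) = 1.647502, coefficient = 4
x_4 = 2.8333, f(x_4) = 0.859635, coefficient = 2
x_5 = 3.2917, f(x_5) = -0.492141, coefficient = 4
x_6 = 3.7500, f(x_6) = -2.143355, coefficient = 1

I ≈ (0.458333/3) × 14.441636 = 2.206361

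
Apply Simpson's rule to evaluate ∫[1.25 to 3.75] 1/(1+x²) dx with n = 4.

f(x) = 1/(1+x²)
a = 1.25, b = 3.75, n = 4
h = (b - a)/n = 0.625000

Simpson's rule: (h/3)[f(x₀) + 4f(x₁) + 2f(x₂) + ... + f(xₙ)]

x_0 = 1.2500, f(x_0) = 0.390244, coefficient = 1
x_1 = 1.8750, f(x_1) = 0.221453, coefficient = 4
x_2 = 2.5000, f(x_2) = 0.137931, coefficient = 2
x_3 = 3.1250, f(x_3) = 0.092888, coefficient = 4
x_4 = 3.7500, f(x_4) = 0.066390, coefficient = 1

I ≈ (0.625000/3) × 1.989862 = 0.414555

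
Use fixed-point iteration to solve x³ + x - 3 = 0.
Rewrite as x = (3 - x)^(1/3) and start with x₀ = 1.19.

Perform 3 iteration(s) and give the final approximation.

Equation: x³ + x - 3 = 0
Fixed-point form: x = (3 - x)^(1/3)
x₀ = 1.19

x_1 = g(1.190000) = 1.218689
x_2 = g(1.218689) = 1.212216
x_3 = g(1.212216) = 1.213682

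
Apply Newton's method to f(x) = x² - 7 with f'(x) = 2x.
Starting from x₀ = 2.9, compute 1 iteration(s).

f(x) = x² - 7
f'(x) = 2x
x₀ = 2.9

Newton-Raphson formula: x_{n+1} = x_n - f(x_n)/f'(x_n)

Iteration 1:
  f(2.900000) = 1.410000
  f'(2.900000) = 5.800000
  x_1 = 2.900000 - 1.410000/5.800000 = 2.656897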